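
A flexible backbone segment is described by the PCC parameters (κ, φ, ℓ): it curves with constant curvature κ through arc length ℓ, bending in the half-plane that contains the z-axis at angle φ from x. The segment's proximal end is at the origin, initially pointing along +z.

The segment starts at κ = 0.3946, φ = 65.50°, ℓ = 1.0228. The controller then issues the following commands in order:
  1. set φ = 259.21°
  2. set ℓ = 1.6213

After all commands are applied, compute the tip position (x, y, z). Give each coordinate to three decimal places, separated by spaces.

-0.094 -0.492 1.513

initial: κ=0.3946, φ=65.50°, ℓ=1.0228
cmd 1: set φ=259.21° → (κ,φ,ℓ)=(0.3946,259.21°,1.0228) → tip=(-0.0381,-0.2000,0.9953)
cmd 2: set ℓ=1.6213 → (κ,φ,ℓ)=(0.3946,259.21°,1.6213) → tip=(-0.0938,-0.4923,1.5129)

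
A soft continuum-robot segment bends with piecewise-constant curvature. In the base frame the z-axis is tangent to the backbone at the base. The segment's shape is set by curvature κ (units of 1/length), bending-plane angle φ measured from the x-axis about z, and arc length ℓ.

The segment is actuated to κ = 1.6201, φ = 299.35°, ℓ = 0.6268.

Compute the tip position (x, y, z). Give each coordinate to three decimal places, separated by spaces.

0.143 -0.254 0.524

θ = κ·ℓ = 1.6201 × 0.6268 = 1.01548 rad
ρ = (1 − cos θ)/κ = (1 − 0.52721)/1.6201 = 0.29183
z = sin θ / κ = 0.84973/1.6201 = 0.52449
x = ρ cos φ = 0.29183 × cos(299.35°) = 0.14304
y = ρ sin φ = 0.29183 × sin(299.35°) = -0.25437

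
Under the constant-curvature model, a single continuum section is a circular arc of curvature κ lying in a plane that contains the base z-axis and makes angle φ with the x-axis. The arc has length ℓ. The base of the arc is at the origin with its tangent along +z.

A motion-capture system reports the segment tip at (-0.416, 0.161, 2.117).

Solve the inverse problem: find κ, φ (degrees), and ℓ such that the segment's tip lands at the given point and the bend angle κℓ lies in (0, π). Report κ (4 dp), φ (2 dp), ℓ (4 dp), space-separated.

0.1906 158.84 2.1791

ρ = √(x²+y²) = √(-0.416² + 0.161²) = 0.44607
φ = atan2(y, x) mod 360° = atan2(0.161, -0.416) = 158.8426°
|p|² = ρ² + z² = 0.44607² + 2.117² = 4.68067
κ = 2ρ / |p|² = 2×0.44607 / 4.68067 = 0.19060
θ = 2·atan2(ρ, z) = 2·atan2(0.44607, 2.117) = 0.41534 rad
ℓ = θ/κ = 0.41534/0.19060 = 2.17911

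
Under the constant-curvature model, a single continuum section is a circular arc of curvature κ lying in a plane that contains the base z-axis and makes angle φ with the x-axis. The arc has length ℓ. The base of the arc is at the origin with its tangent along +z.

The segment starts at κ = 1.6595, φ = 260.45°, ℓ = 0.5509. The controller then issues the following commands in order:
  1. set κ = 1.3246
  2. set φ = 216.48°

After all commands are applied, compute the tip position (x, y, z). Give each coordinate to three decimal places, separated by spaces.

-0.155 -0.114 0.503

initial: κ=1.6595, φ=260.45°, ℓ=0.5509
cmd 1: set κ=1.3246 → (κ,φ,ℓ)=(1.3246,260.45°,0.5509) → tip=(-0.0319,-0.1896,0.5033)
cmd 2: set φ=216.48° → (κ,φ,ℓ)=(1.3246,216.48°,0.5509) → tip=(-0.1546,-0.1143,0.5033)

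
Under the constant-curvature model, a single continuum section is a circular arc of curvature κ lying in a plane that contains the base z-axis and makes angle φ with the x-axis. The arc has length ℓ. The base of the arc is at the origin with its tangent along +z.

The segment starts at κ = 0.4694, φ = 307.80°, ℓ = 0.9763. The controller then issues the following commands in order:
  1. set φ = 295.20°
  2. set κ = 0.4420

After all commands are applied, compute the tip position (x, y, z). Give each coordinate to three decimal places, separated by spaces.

initial: κ=0.4694, φ=307.80°, ℓ=0.9763
cmd 1: set φ=295.20° → (κ,φ,ℓ)=(0.4694,295.20°,0.9763) → tip=(0.0936,-0.1989,0.9425)
cmd 2: set κ=0.4420 → (κ,φ,ℓ)=(0.4420,295.20°,0.9763) → tip=(0.0883,-0.1877,0.9463)

0.088 -0.188 0.946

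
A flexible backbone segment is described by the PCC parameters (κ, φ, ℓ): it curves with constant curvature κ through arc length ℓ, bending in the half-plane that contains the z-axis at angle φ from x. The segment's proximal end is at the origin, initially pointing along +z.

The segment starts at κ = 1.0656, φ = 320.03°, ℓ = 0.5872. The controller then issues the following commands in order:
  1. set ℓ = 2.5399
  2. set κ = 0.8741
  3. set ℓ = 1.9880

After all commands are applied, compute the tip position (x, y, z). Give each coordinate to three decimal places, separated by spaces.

1.022 -0.857 1.128

initial: κ=1.0656, φ=320.03°, ℓ=0.5872
cmd 1: set ℓ=2.5399 → (κ,φ,ℓ)=(1.0656,320.03°,2.5399) → tip=(1.3714,-1.1495,0.3955)
cmd 2: set κ=0.8741 → (κ,φ,ℓ)=(0.8741,320.03°,2.5399) → tip=(1.4069,-1.1793,0.9112)
cmd 3: set ℓ=1.9880 → (κ,φ,ℓ)=(0.8741,320.03°,1.9880) → tip=(1.0224,-0.8570,1.1281)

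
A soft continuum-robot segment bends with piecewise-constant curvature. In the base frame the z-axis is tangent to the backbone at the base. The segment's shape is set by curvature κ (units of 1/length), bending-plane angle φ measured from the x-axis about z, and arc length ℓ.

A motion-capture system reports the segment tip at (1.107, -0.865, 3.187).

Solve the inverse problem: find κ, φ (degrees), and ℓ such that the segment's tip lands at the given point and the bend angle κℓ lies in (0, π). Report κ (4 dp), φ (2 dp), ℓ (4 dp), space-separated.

ρ = √(x²+y²) = √(1.107² + -0.865²) = 1.40488
φ = atan2(y, x) mod 360° = atan2(-0.865, 1.107) = 321.9962°
|p|² = ρ² + z² = 1.40488² + 3.187² = 12.13064
κ = 2ρ / |p|² = 2×1.40488 / 12.13064 = 0.23162
θ = 2·atan2(ρ, z) = 2·atan2(1.40488, 3.187) = 0.83038 rad
ℓ = θ/κ = 0.83038/0.23162 = 3.58502

0.2316 322.00 3.5850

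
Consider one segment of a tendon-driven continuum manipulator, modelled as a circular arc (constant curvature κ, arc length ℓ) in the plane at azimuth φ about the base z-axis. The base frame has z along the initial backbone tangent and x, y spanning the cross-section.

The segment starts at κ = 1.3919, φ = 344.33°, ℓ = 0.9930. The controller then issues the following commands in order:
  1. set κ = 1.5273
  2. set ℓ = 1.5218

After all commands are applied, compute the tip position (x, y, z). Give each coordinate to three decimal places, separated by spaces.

initial: κ=1.3919, φ=344.33°, ℓ=0.9930
cmd 1: set κ=1.5273 → (κ,φ,ℓ)=(1.5273,344.33°,0.9930) → tip=(0.5963,-0.1673,0.6538)
cmd 2: set ℓ=1.5218 → (κ,φ,ℓ)=(1.5273,344.33°,1.5218) → tip=(1.0617,-0.2978,0.4775)

1.062 -0.298 0.478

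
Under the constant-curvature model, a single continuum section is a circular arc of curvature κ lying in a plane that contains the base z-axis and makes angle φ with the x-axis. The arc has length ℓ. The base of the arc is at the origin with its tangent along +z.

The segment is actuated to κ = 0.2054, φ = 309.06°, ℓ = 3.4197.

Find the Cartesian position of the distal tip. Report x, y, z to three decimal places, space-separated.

0.726 -0.895 3.145

θ = κ·ℓ = 0.2054 × 3.4197 = 0.70241 rad
ρ = (1 − cos θ)/κ = (1 − 0.76329)/0.2054 = 1.15244
z = sin θ / κ = 0.64606/0.2054 = 3.14536
x = ρ cos φ = 1.15244 × cos(309.06°) = 0.72619
y = ρ sin φ = 1.15244 × sin(309.06°) = -0.89485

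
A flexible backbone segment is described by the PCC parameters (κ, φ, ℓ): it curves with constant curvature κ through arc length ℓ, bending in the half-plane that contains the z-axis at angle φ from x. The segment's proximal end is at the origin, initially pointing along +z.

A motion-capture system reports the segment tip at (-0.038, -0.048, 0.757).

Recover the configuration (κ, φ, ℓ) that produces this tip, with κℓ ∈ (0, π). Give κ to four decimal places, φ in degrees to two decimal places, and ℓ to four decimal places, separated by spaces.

0.2123 231.63 0.7603

ρ = √(x²+y²) = √(-0.038² + -0.048²) = 0.06122
φ = atan2(y, x) mod 360° = atan2(-0.048, -0.038) = 231.6325°
|p|² = ρ² + z² = 0.06122² + 0.757² = 0.57680
κ = 2ρ / |p|² = 2×0.06122 / 0.57680 = 0.21228
θ = 2·atan2(ρ, z) = 2·atan2(0.06122, 0.757) = 0.16139 rad
ℓ = θ/κ = 0.16139/0.21228 = 0.76030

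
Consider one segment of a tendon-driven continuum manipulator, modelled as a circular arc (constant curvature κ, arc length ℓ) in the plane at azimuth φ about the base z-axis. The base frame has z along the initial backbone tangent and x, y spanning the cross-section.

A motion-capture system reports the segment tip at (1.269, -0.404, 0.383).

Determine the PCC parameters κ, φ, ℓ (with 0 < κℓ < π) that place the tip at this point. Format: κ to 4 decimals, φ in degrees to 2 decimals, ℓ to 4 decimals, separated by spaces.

ρ = √(x²+y²) = √(1.269² + -0.404²) = 1.33176
φ = atan2(y, x) mod 360° = atan2(-0.404, 1.269) = 342.3406°
|p|² = ρ² + z² = 1.33176² + 0.383² = 1.92027
κ = 2ρ / |p|² = 2×1.33176 / 1.92027 = 1.38705
θ = 2·atan2(ρ, z) = 2·atan2(1.33176, 0.383) = 2.58153 rad
ℓ = θ/κ = 2.58153/1.38705 = 1.86116

1.3871 342.34 1.8612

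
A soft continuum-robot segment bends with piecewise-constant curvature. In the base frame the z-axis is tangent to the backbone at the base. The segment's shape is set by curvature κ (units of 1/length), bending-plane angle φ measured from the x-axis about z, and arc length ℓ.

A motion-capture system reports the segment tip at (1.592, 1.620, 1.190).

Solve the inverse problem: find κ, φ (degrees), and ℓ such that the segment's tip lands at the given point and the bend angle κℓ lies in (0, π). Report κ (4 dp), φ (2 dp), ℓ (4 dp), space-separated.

0.6909 45.50 3.1501

ρ = √(x²+y²) = √(1.592² + 1.620²) = 2.27131
φ = atan2(y, x) mod 360° = atan2(1.620, 1.592) = 45.4995°
|p|² = ρ² + z² = 2.27131² + 1.190² = 6.57496
κ = 2ρ / |p|² = 2×2.27131 / 6.57496 = 0.69090
θ = 2·atan2(ρ, z) = 2·atan2(2.27131, 1.190) = 2.17638 rad
ℓ = θ/κ = 2.17638/0.69090 = 3.15008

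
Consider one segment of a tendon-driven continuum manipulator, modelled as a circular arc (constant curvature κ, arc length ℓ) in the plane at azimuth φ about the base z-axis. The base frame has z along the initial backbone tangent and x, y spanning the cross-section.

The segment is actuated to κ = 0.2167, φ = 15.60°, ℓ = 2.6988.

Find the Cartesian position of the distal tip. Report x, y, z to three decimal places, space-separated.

0.739 0.206 2.548

θ = κ·ℓ = 0.2167 × 2.6988 = 0.58483 rad
ρ = (1 − cos θ)/κ = (1 − 0.83381)/0.2167 = 0.76693
z = sin θ / κ = 0.55206/0.2167 = 2.54757
x = ρ cos φ = 0.76693 × cos(15.60°) = 0.73868
y = ρ sin φ = 0.76693 × sin(15.60°) = 0.20624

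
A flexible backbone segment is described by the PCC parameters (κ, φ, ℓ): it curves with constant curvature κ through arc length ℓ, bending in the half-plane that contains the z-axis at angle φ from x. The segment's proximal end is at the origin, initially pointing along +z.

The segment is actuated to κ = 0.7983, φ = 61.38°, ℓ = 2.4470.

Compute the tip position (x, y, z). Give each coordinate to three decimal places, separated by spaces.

0.824 1.510 1.162

θ = κ·ℓ = 0.7983 × 2.4470 = 1.95344 rad
ρ = (1 − cos θ)/κ = (1 − -0.37337)/0.7983 = 1.72037
z = sin θ / κ = 0.92768/0.7983 = 1.16207
x = ρ cos φ = 1.72037 × cos(61.38°) = 0.82406
y = ρ sin φ = 1.72037 × sin(61.38°) = 1.51017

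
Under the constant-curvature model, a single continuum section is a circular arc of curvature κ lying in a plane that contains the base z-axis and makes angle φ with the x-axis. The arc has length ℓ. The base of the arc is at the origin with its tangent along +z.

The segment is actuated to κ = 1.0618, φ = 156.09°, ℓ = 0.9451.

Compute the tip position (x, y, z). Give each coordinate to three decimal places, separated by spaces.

θ = κ·ℓ = 1.0618 × 0.9451 = 1.00351 rad
ρ = (1 − cos θ)/κ = (1 − 0.53735)/1.0618 = 0.43572
z = sin θ / κ = 0.84336/1.0618 = 0.79427
x = ρ cos φ = 0.43572 × cos(156.09°) = -0.39833
y = ρ sin φ = 0.43572 × sin(156.09°) = 0.17660

-0.398 0.177 0.794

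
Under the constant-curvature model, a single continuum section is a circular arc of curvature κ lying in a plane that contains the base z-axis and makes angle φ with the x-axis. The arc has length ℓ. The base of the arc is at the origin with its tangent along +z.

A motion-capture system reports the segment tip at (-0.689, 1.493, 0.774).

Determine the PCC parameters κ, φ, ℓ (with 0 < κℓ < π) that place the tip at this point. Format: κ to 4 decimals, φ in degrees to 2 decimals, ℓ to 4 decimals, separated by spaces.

ρ = √(x²+y²) = √(-0.689² + 1.493²) = 1.64431
φ = atan2(y, x) mod 360° = atan2(1.493, -0.689) = 114.7727°
|p|² = ρ² + z² = 1.64431² + 0.774² = 3.30285
κ = 2ρ / |p|² = 2×1.64431 / 3.30285 = 0.99570
θ = 2·atan2(ρ, z) = 2·atan2(1.64431, 0.774) = 2.26170 rad
ℓ = θ/κ = 2.26170/0.99570 = 2.27148

0.9957 114.77 2.2715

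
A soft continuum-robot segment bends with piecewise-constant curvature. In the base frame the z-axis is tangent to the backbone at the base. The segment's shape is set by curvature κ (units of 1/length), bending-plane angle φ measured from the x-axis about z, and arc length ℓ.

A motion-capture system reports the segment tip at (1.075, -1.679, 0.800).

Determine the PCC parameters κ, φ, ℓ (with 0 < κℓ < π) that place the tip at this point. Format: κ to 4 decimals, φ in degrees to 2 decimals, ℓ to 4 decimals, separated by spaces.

0.8641 302.63 2.7526

ρ = √(x²+y²) = √(1.075² + -1.679²) = 1.99366
φ = atan2(y, x) mod 360° = atan2(-1.679, 1.075) = 302.6299°
|p|² = ρ² + z² = 1.99366² + 0.800² = 4.61467
κ = 2ρ / |p|² = 2×1.99366 / 4.61467 = 0.86405
θ = 2·atan2(ρ, z) = 2·atan2(1.99366, 0.800) = 2.37839 rad
ℓ = θ/κ = 2.37839/0.86405 = 2.75260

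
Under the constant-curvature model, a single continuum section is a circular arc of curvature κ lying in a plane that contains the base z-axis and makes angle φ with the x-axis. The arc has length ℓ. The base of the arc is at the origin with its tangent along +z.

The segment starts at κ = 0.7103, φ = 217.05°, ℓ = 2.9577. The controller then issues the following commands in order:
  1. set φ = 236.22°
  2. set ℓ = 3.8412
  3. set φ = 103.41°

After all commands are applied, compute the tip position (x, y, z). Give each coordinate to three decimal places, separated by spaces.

initial: κ=0.7103, φ=217.05°, ℓ=2.9577
cmd 1: set φ=236.22° → (κ,φ,ℓ)=(0.7103,236.22°,2.9577) → tip=(-1.1785,-1.7618,1.2147)
cmd 2: set ℓ=3.8412 → (κ,φ,ℓ)=(0.7103,236.22°,3.8412) → tip=(-1.4997,-2.2419,0.5653)
cmd 3: set φ=103.41° → (κ,φ,ℓ)=(0.7103,103.41°,3.8412) → tip=(-0.6255,2.6237,0.5653)

-0.626 2.624 0.565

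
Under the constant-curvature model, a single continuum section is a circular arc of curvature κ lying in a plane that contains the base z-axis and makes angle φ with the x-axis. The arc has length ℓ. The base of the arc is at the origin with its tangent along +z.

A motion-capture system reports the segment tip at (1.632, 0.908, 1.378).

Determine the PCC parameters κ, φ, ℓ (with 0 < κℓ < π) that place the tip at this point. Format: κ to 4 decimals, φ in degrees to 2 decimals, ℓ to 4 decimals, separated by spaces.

ρ = √(x²+y²) = √(1.632² + 0.908²) = 1.86759
φ = atan2(y, x) mod 360° = atan2(0.908, 1.632) = 29.0904°
|p|² = ρ² + z² = 1.86759² + 1.378² = 5.38677
κ = 2ρ / |p|² = 2×1.86759 / 5.38677 = 0.69340
θ = 2·atan2(ρ, z) = 2·atan2(1.86759, 1.378) = 1.87023 rad
ℓ = θ/κ = 1.87023/0.69340 = 2.69720

0.6934 29.09 2.6972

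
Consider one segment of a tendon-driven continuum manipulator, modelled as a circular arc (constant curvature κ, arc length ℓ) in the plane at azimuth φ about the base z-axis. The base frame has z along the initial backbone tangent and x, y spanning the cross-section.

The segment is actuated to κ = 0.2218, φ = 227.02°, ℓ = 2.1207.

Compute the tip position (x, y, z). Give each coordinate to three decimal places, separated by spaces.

-0.334 -0.358 2.043

θ = κ·ℓ = 0.2218 × 2.1207 = 0.47037 rad
ρ = (1 − cos θ)/κ = (1 − 0.89140)/0.2218 = 0.48963
z = sin θ / κ = 0.45322/0.2218 = 2.04336
x = ρ cos φ = 0.48963 × cos(227.02°) = -0.33380
y = ρ sin φ = 0.48963 × sin(227.02°) = -0.35821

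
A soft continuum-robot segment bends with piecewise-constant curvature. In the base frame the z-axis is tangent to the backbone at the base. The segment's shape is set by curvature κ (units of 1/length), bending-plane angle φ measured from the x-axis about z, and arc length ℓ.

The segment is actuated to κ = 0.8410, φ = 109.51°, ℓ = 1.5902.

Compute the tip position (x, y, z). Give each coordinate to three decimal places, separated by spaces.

-0.305 0.862 1.157

θ = κ·ℓ = 0.8410 × 1.5902 = 1.33736 rad
ρ = (1 − cos θ)/κ = (1 − 0.23132)/0.8410 = 0.91400
z = sin θ / κ = 0.97288/0.8410 = 1.15681
x = ρ cos φ = 0.91400 × cos(109.51°) = -0.30525
y = ρ sin φ = 0.91400 × sin(109.51°) = 0.86152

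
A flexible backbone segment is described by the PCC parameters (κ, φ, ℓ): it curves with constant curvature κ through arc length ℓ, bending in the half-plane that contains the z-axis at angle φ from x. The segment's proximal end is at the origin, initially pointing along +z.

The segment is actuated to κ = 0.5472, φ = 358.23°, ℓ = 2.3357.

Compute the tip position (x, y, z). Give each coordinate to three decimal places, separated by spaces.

1.300 -0.040 1.750

θ = κ·ℓ = 0.5472 × 2.3357 = 1.27810 rad
ρ = (1 − cos θ)/κ = (1 − 0.28854)/0.5472 = 1.30018
z = sin θ / κ = 0.95747/0.5472 = 1.74976
x = ρ cos φ = 1.30018 × cos(358.23°) = 1.29956
y = ρ sin φ = 1.30018 × sin(358.23°) = -0.04016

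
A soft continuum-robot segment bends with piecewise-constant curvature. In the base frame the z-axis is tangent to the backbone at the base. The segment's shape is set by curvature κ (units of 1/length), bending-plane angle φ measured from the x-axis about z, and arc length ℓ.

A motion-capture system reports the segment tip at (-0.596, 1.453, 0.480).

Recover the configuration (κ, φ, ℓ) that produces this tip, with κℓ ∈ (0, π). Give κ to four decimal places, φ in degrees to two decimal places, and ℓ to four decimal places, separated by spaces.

ρ = √(x²+y²) = √(-0.596² + 1.453²) = 1.57049
φ = atan2(y, x) mod 360° = atan2(1.453, -0.596) = 112.3027°
|p|² = ρ² + z² = 1.57049² + 0.480² = 2.69683
κ = 2ρ / |p|² = 2×1.57049 / 2.69683 = 1.16469
θ = 2·atan2(ρ, z) = 2·atan2(1.57049, 0.480) = 2.54835 rad
ℓ = θ/κ = 2.54835/1.16469 = 2.18800

1.1647 112.30 2.1880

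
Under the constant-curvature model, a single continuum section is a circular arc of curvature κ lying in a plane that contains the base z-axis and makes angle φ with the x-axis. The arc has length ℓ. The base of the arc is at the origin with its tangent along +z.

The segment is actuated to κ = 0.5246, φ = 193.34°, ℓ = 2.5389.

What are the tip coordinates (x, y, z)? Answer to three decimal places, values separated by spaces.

-1.416 -0.336 1.852

θ = κ·ℓ = 0.5246 × 2.5389 = 1.33191 rad
ρ = (1 − cos θ)/κ = (1 − 0.23662)/0.5246 = 1.45516
z = sin θ / κ = 0.97160/0.5246 = 1.85208
x = ρ cos φ = 1.45516 × cos(193.34°) = -1.41590
y = ρ sin φ = 1.45516 × sin(193.34°) = -0.33575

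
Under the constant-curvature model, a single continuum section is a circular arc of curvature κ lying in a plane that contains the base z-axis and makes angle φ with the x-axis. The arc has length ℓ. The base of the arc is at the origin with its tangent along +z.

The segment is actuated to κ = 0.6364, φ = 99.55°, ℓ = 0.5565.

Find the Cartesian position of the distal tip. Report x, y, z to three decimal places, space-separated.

-0.016 0.096 0.545

θ = κ·ℓ = 0.6364 × 0.5565 = 0.35416 rad
ρ = (1 − cos θ)/κ = (1 − 0.93794)/0.6364 = 0.09752
z = sin θ / κ = 0.34680/0.6364 = 0.54494
x = ρ cos φ = 0.09752 × cos(99.55°) = -0.01618
y = ρ sin φ = 0.09752 × sin(99.55°) = 0.09617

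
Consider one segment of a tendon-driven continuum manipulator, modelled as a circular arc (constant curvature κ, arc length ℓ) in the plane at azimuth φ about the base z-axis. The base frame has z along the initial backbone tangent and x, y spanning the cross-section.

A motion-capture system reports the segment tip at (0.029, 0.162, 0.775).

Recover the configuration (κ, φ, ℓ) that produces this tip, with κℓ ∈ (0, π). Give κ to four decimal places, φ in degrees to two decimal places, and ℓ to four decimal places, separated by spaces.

0.5244 79.85 0.7981

ρ = √(x²+y²) = √(0.029² + 0.162²) = 0.16458
φ = atan2(y, x) mod 360° = atan2(0.162, 0.029) = 79.8508°
|p|² = ρ² + z² = 0.16458² + 0.775² = 0.62771
κ = 2ρ / |p|² = 2×0.16458 / 0.62771 = 0.52437
θ = 2·atan2(ρ, z) = 2·atan2(0.16458, 0.775) = 0.41849 rad
ℓ = θ/κ = 0.41849/0.52437 = 0.79809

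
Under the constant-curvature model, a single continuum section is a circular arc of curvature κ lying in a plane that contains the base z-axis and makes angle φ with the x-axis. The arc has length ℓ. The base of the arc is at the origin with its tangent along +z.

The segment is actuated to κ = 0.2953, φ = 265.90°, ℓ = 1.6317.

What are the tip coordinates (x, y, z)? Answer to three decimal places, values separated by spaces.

-0.028 -0.385 1.569

θ = κ·ℓ = 0.2953 × 1.6317 = 0.48184 rad
ρ = (1 − cos θ)/κ = (1 − 0.88614)/0.2953 = 0.38556
z = sin θ / κ = 0.46341/0.2953 = 1.56929
x = ρ cos φ = 0.38556 × cos(265.90°) = -0.02757
y = ρ sin φ = 0.38556 × sin(265.90°) = -0.38458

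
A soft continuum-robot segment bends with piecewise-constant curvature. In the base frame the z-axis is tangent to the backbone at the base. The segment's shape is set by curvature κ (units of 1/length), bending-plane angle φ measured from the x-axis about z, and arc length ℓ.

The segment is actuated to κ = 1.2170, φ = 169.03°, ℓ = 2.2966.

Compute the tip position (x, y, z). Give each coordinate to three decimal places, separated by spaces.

θ = κ·ℓ = 1.2170 × 2.2966 = 2.79496 rad
ρ = (1 − cos θ)/κ = (1 − -0.94052)/1.2170 = 1.59451
z = sin θ / κ = 0.33973/1.2170 = 0.27915
x = ρ cos φ = 1.59451 × cos(169.03°) = -1.56538
y = ρ sin φ = 1.59451 × sin(169.03°) = 0.30343

-1.565 0.303 0.279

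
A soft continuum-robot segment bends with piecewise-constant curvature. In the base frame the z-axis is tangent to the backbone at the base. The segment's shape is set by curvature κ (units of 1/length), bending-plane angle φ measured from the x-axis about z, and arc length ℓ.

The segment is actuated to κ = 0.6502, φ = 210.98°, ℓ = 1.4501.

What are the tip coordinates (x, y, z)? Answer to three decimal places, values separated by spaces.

θ = κ·ℓ = 0.6502 × 1.4501 = 0.94286 rad
ρ = (1 − cos θ)/κ = (1 − 0.58748)/0.6502 = 0.63445
z = sin θ / κ = 0.80924/0.6502 = 1.24460
x = ρ cos φ = 0.63445 × cos(210.98°) = -0.54394
y = ρ sin φ = 0.63445 × sin(210.98°) = -0.32658

-0.544 -0.327 1.245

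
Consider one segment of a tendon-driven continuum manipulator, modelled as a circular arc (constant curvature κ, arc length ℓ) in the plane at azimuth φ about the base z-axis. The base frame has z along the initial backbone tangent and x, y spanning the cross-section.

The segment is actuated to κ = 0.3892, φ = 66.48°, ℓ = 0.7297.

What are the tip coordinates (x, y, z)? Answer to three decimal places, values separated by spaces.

θ = κ·ℓ = 0.3892 × 0.7297 = 0.28400 rad
ρ = (1 − cos θ)/κ = (1 − 0.95994)/0.3892 = 0.10292
z = sin θ / κ = 0.28020/0.3892 = 0.71993
x = ρ cos φ = 0.10292 × cos(66.48°) = 0.04107
y = ρ sin φ = 0.10292 × sin(66.48°) = 0.09437

0.041 0.094 0.720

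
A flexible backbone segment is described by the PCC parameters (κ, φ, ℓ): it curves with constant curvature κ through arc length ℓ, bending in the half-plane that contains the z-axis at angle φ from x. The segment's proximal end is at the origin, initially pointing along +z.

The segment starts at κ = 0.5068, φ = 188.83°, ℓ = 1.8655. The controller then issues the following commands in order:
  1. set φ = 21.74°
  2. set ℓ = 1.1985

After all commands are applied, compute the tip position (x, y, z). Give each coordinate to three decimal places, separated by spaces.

initial: κ=0.5068, φ=188.83°, ℓ=1.8655
cmd 1: set φ=21.74° → (κ,φ,ℓ)=(0.5068,21.74°,1.8655) → tip=(0.7599,0.3030,1.5997)
cmd 2: set ℓ=1.1985 → (κ,φ,ℓ)=(0.5068,21.74°,1.1985) → tip=(0.3278,0.1307,1.1262)

0.328 0.131 1.126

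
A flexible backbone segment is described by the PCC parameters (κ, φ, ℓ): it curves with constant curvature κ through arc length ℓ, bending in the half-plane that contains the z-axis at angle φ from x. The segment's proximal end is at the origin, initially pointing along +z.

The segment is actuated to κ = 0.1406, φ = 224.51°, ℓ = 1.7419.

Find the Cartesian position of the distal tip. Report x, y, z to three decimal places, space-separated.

θ = κ·ℓ = 0.1406 × 1.7419 = 0.24491 rad
ρ = (1 − cos θ)/κ = (1 − 0.97016)/0.1406 = 0.21224
z = sin θ / κ = 0.24247/0.1406 = 1.72454
x = ρ cos φ = 0.21224 × cos(224.51°) = -0.15136
y = ρ sin φ = 0.21224 × sin(224.51°) = -0.14879

-0.151 -0.149 1.725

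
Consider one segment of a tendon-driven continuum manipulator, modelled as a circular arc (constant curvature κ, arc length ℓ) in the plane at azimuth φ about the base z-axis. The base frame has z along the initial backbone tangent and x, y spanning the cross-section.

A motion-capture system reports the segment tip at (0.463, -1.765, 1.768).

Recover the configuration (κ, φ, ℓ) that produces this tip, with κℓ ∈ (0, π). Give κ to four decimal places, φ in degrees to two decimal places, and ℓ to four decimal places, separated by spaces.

0.5653 284.70 2.8344

ρ = √(x²+y²) = √(0.463² + -1.765²) = 1.82472
φ = atan2(y, x) mod 360° = atan2(-1.765, 0.463) = 284.6988°
|p|² = ρ² + z² = 1.82472² + 1.768² = 6.45542
κ = 2ρ / |p|² = 2×1.82472 / 6.45542 = 0.56533
θ = 2·atan2(ρ, z) = 2·atan2(1.82472, 1.768) = 1.60237 rad
ℓ = θ/κ = 1.60237/0.56533 = 2.83440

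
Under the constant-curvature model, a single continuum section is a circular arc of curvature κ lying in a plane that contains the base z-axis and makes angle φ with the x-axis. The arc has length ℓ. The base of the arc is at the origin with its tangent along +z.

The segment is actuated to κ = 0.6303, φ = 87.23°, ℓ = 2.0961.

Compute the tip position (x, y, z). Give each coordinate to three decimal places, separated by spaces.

θ = κ·ℓ = 0.6303 × 2.0961 = 1.32117 rad
ρ = (1 − cos θ)/κ = (1 − 0.24704)/0.6303 = 1.19461
z = sin θ / κ = 0.96901/0.6303 = 1.53737
x = ρ cos φ = 1.19461 × cos(87.23°) = 0.05773
y = ρ sin φ = 1.19461 × sin(87.23°) = 1.19321

0.058 1.193 1.537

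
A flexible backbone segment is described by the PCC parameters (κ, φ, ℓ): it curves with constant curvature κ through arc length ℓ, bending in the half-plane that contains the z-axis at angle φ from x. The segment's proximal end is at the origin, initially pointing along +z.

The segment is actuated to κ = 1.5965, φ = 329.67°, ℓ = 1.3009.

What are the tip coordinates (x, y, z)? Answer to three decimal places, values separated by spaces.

0.803 -0.470 0.548

θ = κ·ℓ = 1.5965 × 1.3009 = 2.07689 rad
ρ = (1 − cos θ)/κ = (1 − -0.48476)/1.5965 = 0.93001
z = sin θ / κ = 0.87465/1.5965 = 0.54785
x = ρ cos φ = 0.93001 × cos(329.67°) = 0.80272
y = ρ sin φ = 0.93001 × sin(329.67°) = -0.46964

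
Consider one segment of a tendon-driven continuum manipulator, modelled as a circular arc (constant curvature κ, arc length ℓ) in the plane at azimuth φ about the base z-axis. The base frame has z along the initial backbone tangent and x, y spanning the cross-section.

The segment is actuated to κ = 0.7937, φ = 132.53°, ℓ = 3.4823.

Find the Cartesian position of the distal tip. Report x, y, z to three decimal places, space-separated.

-1.643 1.791 0.465

θ = κ·ℓ = 0.7937 × 3.4823 = 2.76390 rad
ρ = (1 − cos θ)/κ = (1 − -0.92952)/0.7937 = 2.43104
z = sin θ / κ = 0.36878/0.7937 = 0.46463
x = ρ cos φ = 2.43104 × cos(132.53°) = -1.64333
y = ρ sin φ = 2.43104 × sin(132.53°) = 1.79149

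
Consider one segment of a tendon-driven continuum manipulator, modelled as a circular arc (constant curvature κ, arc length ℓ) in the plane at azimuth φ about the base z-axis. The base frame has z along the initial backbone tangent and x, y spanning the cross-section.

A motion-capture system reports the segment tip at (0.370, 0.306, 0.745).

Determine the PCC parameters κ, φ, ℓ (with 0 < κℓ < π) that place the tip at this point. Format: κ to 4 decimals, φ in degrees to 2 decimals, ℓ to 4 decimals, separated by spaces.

ρ = √(x²+y²) = √(0.370² + 0.306²) = 0.48014
φ = atan2(y, x) mod 360° = atan2(0.306, 0.370) = 39.5917°
|p|² = ρ² + z² = 0.48014² + 0.745² = 0.78556
κ = 2ρ / |p|² = 2×0.48014 / 0.78556 = 1.22242
θ = 2·atan2(ρ, z) = 2·atan2(0.48014, 0.745) = 1.14498 rad
ℓ = θ/κ = 1.14498/1.22242 = 0.93665

1.2224 39.59 0.9367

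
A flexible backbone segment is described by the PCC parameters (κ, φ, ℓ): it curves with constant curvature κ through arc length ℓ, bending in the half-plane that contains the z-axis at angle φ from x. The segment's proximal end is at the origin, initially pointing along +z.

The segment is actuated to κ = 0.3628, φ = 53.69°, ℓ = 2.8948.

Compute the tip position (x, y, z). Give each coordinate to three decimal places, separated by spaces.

θ = κ·ℓ = 0.3628 × 2.8948 = 1.05023 rad
ρ = (1 − cos θ)/κ = (1 − 0.49737)/0.3628 = 1.38542
z = sin θ / κ = 0.86754/0.3628 = 2.39123
x = ρ cos φ = 1.38542 × cos(53.69°) = 0.82038
y = ρ sin φ = 1.38542 × sin(53.69°) = 1.11641

0.820 1.116 2.391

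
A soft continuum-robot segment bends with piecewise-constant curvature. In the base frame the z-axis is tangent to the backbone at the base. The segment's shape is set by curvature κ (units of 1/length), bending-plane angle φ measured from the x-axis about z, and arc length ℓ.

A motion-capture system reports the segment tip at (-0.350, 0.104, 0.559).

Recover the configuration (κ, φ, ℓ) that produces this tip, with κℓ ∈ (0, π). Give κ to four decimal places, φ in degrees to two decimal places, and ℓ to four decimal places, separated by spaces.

1.6381 163.45 0.7064

ρ = √(x²+y²) = √(-0.350² + 0.104²) = 0.36512
φ = atan2(y, x) mod 360° = atan2(0.104, -0.350) = 163.4511°
|p|² = ρ² + z² = 0.36512² + 0.559² = 0.44580
κ = 2ρ / |p|² = 2×0.36512 / 0.44580 = 1.63808
θ = 2·atan2(ρ, z) = 2·atan2(0.36512, 0.559) = 1.15721 rad
ℓ = θ/κ = 1.15721/1.63808 = 0.70644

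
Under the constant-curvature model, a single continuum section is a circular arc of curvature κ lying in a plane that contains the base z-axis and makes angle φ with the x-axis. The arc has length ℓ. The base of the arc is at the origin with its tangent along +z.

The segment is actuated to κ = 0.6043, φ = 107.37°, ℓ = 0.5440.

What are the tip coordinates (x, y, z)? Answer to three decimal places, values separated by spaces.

θ = κ·ℓ = 0.6043 × 0.5440 = 0.32874 rad
ρ = (1 − cos θ)/κ = (1 − 0.94645)/0.6043 = 0.08861
z = sin θ / κ = 0.32285/0.6043 = 0.53425
x = ρ cos φ = 0.08861 × cos(107.37°) = -0.02646
y = ρ sin φ = 0.08861 × sin(107.37°) = 0.08457

-0.026 0.085 0.534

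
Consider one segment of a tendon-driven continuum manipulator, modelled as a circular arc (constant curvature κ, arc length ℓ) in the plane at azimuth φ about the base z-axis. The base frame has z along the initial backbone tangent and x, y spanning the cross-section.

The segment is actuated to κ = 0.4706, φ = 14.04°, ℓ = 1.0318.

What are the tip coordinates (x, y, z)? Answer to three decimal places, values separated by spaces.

θ = κ·ℓ = 0.4706 × 1.0318 = 0.48557 rad
ρ = (1 − cos θ)/κ = (1 − 0.88441)/0.4706 = 0.24562
z = sin θ / κ = 0.46671/0.4706 = 0.99173
x = ρ cos φ = 0.24562 × cos(14.04°) = 0.23828
y = ρ sin φ = 0.24562 × sin(14.04°) = 0.05959

0.238 0.060 0.992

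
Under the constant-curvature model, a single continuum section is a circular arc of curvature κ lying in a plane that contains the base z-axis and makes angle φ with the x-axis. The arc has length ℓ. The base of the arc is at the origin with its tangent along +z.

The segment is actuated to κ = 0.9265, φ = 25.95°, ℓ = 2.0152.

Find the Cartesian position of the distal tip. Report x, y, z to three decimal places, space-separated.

θ = κ·ℓ = 0.9265 × 2.0152 = 1.86708 rad
ρ = (1 − cos θ)/κ = (1 − -0.29197)/0.9265 = 1.39446
z = sin θ / κ = 0.95643/0.9265 = 1.03230
x = ρ cos φ = 1.39446 × cos(25.95°) = 1.25387
y = ρ sin φ = 1.39446 × sin(25.95°) = 0.61020

1.254 0.610 1.032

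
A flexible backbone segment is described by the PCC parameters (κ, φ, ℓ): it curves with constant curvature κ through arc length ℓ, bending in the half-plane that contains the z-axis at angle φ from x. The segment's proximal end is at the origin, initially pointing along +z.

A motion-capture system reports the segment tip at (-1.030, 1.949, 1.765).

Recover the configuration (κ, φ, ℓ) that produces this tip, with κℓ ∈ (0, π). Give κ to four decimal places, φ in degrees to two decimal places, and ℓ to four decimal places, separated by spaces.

ρ = √(x²+y²) = √(-1.030² + 1.949²) = 2.20443
φ = atan2(y, x) mod 360° = atan2(1.949, -1.030) = 117.8554°
|p|² = ρ² + z² = 2.20443² + 1.765² = 7.97473
κ = 2ρ / |p|² = 2×2.20443 / 7.97473 = 0.55285
θ = 2·atan2(ρ, z) = 2·atan2(2.20443, 1.765) = 1.79130 rad
ℓ = θ/κ = 1.79130/0.55285 = 3.24011

0.5529 117.86 3.2401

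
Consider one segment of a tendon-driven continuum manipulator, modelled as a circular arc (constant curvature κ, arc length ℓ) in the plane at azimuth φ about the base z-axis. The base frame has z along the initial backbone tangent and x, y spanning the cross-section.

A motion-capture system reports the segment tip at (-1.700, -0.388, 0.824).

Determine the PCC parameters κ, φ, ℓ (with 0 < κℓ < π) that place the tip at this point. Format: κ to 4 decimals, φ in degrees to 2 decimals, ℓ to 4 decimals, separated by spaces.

0.9376 192.86 2.4090

ρ = √(x²+y²) = √(-1.700² + -0.388²) = 1.74372
φ = atan2(y, x) mod 360° = atan2(-0.388, -1.700) = 192.8567°
|p|² = ρ² + z² = 1.74372² + 0.824² = 3.71952
κ = 2ρ / |p|² = 2×1.74372 / 3.71952 = 0.93760
θ = 2·atan2(ρ, z) = 2·atan2(1.74372, 0.824) = 2.25869 rad
ℓ = θ/κ = 2.25869/0.93760 = 2.40901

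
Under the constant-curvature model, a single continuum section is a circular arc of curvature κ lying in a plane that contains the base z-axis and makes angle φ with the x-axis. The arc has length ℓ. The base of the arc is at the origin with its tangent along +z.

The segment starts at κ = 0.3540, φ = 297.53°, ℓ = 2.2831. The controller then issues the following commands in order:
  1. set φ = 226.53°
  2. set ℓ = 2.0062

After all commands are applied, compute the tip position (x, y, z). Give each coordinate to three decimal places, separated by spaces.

initial: κ=0.3540, φ=297.53°, ℓ=2.2831
cmd 1: set φ=226.53° → (κ,φ,ℓ)=(0.3540,226.53°,2.2831) → tip=(-0.6009,-0.6339,2.0425)
cmd 2: set ℓ=2.0062 → (κ,φ,ℓ)=(0.3540,226.53°,2.0062) → tip=(-0.4699,-0.4956,1.8418)

-0.470 -0.496 1.842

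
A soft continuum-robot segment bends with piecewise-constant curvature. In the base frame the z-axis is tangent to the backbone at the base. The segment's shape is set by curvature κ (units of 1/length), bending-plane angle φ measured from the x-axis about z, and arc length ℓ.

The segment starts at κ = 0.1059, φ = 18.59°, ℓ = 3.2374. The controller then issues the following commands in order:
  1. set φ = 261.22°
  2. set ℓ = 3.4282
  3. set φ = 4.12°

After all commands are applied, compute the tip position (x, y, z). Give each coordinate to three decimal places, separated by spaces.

initial: κ=0.1059, φ=18.59°, ℓ=3.2374
cmd 1: set φ=261.22° → (κ,φ,ℓ)=(0.1059,261.22°,3.2374) → tip=(-0.0839,-0.5431,3.1744)
cmd 2: set ℓ=3.4282 → (κ,φ,ℓ)=(0.1059,261.22°,3.4282) → tip=(-0.0939,-0.6083,3.3534)
cmd 3: set φ=4.12° → (κ,φ,ℓ)=(0.1059,4.12°,3.4282) → tip=(0.6139,0.0442,3.3534)

0.614 0.044 3.353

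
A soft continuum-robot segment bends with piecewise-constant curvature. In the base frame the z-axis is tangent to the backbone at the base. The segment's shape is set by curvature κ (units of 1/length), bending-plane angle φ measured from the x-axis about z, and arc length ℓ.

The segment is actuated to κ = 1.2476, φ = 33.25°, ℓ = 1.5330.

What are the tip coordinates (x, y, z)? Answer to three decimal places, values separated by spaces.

0.895 0.587 0.755

θ = κ·ℓ = 1.2476 × 1.5330 = 1.91257 rad
ρ = (1 − cos θ)/κ = (1 − -0.33516)/1.2476 = 1.07018
z = sin θ / κ = 0.94216/1.2476 = 0.75518
x = ρ cos φ = 1.07018 × cos(33.25°) = 0.89498
y = ρ sin φ = 1.07018 × sin(33.25°) = 0.58677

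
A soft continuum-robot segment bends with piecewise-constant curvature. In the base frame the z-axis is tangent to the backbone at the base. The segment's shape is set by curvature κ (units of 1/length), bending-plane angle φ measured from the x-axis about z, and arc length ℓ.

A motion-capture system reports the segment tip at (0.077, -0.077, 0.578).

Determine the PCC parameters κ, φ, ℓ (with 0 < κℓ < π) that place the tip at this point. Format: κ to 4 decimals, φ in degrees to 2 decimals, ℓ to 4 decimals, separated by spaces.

ρ = √(x²+y²) = √(0.077² + -0.077²) = 0.10889
φ = atan2(y, x) mod 360° = atan2(-0.077, 0.077) = 315.0000°
|p|² = ρ² + z² = 0.10889² + 0.578² = 0.34594
κ = 2ρ / |p|² = 2×0.10889 / 0.34594 = 0.62955
θ = 2·atan2(ρ, z) = 2·atan2(0.10889, 0.578) = 0.37243 rad
ℓ = θ/κ = 0.37243/0.62955 = 0.59158

0.6296 315.00 0.5916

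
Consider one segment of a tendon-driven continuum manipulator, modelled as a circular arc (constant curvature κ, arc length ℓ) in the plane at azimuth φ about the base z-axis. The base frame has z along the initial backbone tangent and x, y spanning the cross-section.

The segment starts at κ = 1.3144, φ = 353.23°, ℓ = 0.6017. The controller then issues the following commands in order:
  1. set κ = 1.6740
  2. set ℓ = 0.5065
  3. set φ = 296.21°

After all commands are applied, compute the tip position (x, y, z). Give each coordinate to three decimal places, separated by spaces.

0.089 -0.181 0.448

initial: κ=1.3144, φ=353.23°, ℓ=0.6017
cmd 1: set κ=1.6740 → (κ,φ,ℓ)=(1.6740,353.23°,0.6017) → tip=(0.2763,-0.0328,0.5050)
cmd 2: set ℓ=0.5065 → (κ,φ,ℓ)=(1.6740,353.23°,0.5065) → tip=(0.2008,-0.0238,0.4480)
cmd 3: set φ=296.21° → (κ,φ,ℓ)=(1.6740,296.21°,0.5065) → tip=(0.0893,-0.1814,0.4480)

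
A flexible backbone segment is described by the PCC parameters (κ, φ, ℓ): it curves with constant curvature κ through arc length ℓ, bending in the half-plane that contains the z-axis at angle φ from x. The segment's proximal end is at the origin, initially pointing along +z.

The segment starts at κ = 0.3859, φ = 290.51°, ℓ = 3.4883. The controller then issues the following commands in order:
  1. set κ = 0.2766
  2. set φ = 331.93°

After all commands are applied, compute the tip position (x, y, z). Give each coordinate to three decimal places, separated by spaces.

1.373 -0.732 2.972

initial: κ=0.3859, φ=290.51°, ℓ=3.4883
cmd 1: set κ=0.2766 → (κ,φ,ℓ)=(0.2766,290.51°,3.4883) → tip=(0.5453,-1.4576,2.9717)
cmd 2: set φ=331.93° → (κ,φ,ℓ)=(0.2766,331.93°,3.4883) → tip=(1.3732,-0.7323,2.9717)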